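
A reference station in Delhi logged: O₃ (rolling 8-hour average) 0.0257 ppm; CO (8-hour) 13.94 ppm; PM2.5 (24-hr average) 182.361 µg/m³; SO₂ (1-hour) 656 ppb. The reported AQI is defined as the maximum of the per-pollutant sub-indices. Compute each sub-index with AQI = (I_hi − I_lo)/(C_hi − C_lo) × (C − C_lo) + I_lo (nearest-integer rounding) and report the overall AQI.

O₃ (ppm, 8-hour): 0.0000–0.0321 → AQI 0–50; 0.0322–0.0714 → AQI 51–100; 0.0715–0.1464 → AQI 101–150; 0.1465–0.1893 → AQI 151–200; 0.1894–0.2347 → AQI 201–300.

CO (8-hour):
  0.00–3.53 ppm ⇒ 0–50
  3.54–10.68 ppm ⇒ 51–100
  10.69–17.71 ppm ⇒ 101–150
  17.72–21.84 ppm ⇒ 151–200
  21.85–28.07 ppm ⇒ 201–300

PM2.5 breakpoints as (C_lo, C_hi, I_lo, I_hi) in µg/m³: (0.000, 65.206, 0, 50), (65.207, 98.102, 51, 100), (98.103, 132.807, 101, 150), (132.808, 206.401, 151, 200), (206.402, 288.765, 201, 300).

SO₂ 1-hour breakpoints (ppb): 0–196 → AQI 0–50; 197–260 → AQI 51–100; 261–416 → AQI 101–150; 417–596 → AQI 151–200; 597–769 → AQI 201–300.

235

O₃: 0.0257 lies in 0.0000–0.0321, so I_lo=0, I_hi=50, C_lo=0.0000, C_hi=0.0321.
(50−0)/(0.0321−0.0000) × (0.0257−0.0000) + 0 = 50/0.0321 × 0.0257 + 0 ≈ 40.03 → 40.
CO: 13.94 lies in 10.69–17.71, so I_lo=101, I_hi=150, C_lo=10.69, C_hi=17.71.
(150−101)/(17.71−10.69) × (13.94−10.69) + 101 = 49/7.02 × 3.25 + 101 ≈ 123.69 → 124.
PM2.5: 182.361 ∈ [132.808, 206.401] ↔ index [151, 200].
151 + (182.361−132.808)·(200−151)/(206.401−132.808) = 151 + 49.553·49/73.593 ≈ 183.99, so AQI = 184.
SO₂: row 597–769 (AQI 201–300). (300−201)·(656−597)/(769−597) + 201 = 99·59/172 + 201 ≈ 234.96 → 235.
Sub-indices: O₃→40, CO→124, PM2.5→184, SO₂→235. Overall AQI = max = 235; dominant pollutant is SO₂.
AQI 235: Very Unhealthy.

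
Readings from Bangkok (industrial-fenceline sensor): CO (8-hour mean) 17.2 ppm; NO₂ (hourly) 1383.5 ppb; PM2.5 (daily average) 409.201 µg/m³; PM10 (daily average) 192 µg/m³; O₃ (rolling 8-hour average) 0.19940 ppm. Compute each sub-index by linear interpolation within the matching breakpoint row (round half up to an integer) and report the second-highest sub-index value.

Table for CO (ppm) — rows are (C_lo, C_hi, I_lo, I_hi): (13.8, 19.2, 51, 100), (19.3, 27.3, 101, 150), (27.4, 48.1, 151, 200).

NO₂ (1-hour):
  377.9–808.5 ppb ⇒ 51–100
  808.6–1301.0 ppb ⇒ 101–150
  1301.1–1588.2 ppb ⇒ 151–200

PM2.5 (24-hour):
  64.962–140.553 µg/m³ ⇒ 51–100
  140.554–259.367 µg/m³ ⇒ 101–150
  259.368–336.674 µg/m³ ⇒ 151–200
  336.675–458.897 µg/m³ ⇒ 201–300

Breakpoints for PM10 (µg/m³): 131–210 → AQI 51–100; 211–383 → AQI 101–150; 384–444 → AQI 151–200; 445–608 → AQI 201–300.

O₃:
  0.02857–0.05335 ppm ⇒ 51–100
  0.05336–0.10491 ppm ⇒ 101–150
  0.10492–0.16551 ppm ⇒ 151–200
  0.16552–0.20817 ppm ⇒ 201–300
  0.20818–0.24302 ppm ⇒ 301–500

260

CO 17.2: bracket 13.8–19.2 → index 51–100; slope 49/5.4, offset 3.4.
AQI = 51 + 49/5.4·3.4 ≈ 81.85 ⇒ 82.
NO₂: row 1301.1–1588.2 (AQI 151–200). (200−151)·(1383.5−1301.1)/(1588.2−1301.1) + 151 = 49·82.4/287.1 + 151 ≈ 165.06 → 165.
PM2.5 409.201: bracket 336.675–458.897 → index 201–300; slope 99/122.222, offset 72.526.
AQI = 201 + 99/122.222·72.526 ≈ 259.75 ⇒ 260.
PM10: row 131–210 (AQI 51–100). (100−51)·(192−131)/(210−131) + 51 = 49·61/79 + 51 ≈ 88.84 → 89.
O₃: 0.19940 lies in 0.16552–0.20817, so I_lo=201, I_hi=300, C_lo=0.16552, C_hi=0.20817.
(300−201)/(0.20817−0.16552) × (0.19940−0.16552) + 201 = 99/0.04265 × 0.03388 + 201 ≈ 279.64 → 280.
Sub-indices: CO→82, NO₂→165, PM2.5→260, PM10→89, O₃→280. Ranked high→low: 280, 260, 165, 89, 82. Second-highest sub-index = 260.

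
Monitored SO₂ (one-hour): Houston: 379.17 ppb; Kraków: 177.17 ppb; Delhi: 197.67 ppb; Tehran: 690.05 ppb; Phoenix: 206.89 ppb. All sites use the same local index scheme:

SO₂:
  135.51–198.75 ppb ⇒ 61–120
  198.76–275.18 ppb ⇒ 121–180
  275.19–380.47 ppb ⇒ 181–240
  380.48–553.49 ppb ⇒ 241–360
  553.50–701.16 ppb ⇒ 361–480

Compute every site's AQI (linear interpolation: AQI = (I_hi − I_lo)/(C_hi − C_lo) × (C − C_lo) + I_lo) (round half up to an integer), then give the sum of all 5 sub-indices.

Houston: row 275.19–380.47 (AQI 181–240). (240−181)·(379.17−275.19)/(380.47−275.19) + 181 = 59·103.98/105.28 + 181 ≈ 239.27 → 239.
Kraków 177.17: bracket 135.51–198.75 → index 61–120; slope 59/63.24, offset 41.66.
AQI = 61 + 59/63.24·41.66 ≈ 99.87 ⇒ 100.
Delhi: 197.67 lies in 135.51–198.75, so I_lo=61, I_hi=120, C_lo=135.51, C_hi=198.75.
(120−61)/(198.75−135.51) × (197.67−135.51) + 61 = 59/63.24 × 62.16 + 61 ≈ 118.99 → 119.
Tehran: row 553.50–701.16 (AQI 361–480). (480−361)·(690.05−553.50)/(701.16−553.50) + 361 = 119·136.55/147.66 + 361 ≈ 471.05 → 471.
Phoenix: 206.89 lies in 198.76–275.18, so I_lo=121, I_hi=180, C_lo=198.76, C_hi=275.18.
(180−121)/(275.18−198.76) × (206.89−198.76) + 121 = 59/76.42 × 8.13 + 121 ≈ 127.28 → 127.
AQIs: Houston=239, Kraków=100, Delhi=119, Tehran=471, Phoenix=127. Sum = 239 + 100 + 119 + 471 + 127 = 1056.

1056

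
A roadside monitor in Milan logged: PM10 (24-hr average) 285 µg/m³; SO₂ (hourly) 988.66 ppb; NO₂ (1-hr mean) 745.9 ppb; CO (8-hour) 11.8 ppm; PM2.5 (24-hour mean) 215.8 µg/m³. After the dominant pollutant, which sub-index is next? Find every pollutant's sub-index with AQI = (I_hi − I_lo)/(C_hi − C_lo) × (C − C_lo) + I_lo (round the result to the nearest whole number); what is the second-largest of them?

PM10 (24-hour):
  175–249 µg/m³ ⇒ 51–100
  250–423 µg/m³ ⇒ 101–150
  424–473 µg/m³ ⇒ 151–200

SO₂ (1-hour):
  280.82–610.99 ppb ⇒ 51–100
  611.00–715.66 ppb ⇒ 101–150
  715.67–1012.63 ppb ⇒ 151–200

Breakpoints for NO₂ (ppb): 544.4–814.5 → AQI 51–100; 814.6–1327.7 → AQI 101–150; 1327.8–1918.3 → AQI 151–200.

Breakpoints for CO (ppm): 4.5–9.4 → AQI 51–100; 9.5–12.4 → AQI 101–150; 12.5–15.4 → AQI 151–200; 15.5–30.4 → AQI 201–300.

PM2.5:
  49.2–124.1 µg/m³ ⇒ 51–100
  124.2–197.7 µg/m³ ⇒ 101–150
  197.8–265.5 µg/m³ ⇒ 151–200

PM10: 285 ∈ [250, 423] ↔ index [101, 150].
101 + (285−250)·(150−101)/(423−250) = 101 + 35·49/173 ≈ 110.91, so AQI = 111.
SO₂: 988.66 lies in 715.67–1012.63, so I_lo=151, I_hi=200, C_lo=715.67, C_hi=1012.63.
(200−151)/(1012.63−715.67) × (988.66−715.67) + 151 = 49/296.96 × 272.99 + 151 ≈ 196.04 → 196.
NO₂ 745.9: bracket 544.4–814.5 → index 51–100; slope 49/270.1, offset 201.5.
AQI = 51 + 49/270.1·201.5 ≈ 87.55 ⇒ 88.
CO 11.8: bracket 9.5–12.4 → index 101–150; slope 49/2.9, offset 2.3.
AQI = 101 + 49/2.9·2.3 ≈ 139.86 ⇒ 140.
PM2.5 215.8: bracket 197.8–265.5 → index 151–200; slope 49/67.7, offset 18.0.
AQI = 151 + 49/67.7·18.0 ≈ 164.03 ⇒ 164.
Sub-indices: PM10→111, SO₂→196, NO₂→88, CO→140, PM2.5→164. Ranked high→low: 196, 164, 140, 111, 88. Second-highest sub-index = 164.

164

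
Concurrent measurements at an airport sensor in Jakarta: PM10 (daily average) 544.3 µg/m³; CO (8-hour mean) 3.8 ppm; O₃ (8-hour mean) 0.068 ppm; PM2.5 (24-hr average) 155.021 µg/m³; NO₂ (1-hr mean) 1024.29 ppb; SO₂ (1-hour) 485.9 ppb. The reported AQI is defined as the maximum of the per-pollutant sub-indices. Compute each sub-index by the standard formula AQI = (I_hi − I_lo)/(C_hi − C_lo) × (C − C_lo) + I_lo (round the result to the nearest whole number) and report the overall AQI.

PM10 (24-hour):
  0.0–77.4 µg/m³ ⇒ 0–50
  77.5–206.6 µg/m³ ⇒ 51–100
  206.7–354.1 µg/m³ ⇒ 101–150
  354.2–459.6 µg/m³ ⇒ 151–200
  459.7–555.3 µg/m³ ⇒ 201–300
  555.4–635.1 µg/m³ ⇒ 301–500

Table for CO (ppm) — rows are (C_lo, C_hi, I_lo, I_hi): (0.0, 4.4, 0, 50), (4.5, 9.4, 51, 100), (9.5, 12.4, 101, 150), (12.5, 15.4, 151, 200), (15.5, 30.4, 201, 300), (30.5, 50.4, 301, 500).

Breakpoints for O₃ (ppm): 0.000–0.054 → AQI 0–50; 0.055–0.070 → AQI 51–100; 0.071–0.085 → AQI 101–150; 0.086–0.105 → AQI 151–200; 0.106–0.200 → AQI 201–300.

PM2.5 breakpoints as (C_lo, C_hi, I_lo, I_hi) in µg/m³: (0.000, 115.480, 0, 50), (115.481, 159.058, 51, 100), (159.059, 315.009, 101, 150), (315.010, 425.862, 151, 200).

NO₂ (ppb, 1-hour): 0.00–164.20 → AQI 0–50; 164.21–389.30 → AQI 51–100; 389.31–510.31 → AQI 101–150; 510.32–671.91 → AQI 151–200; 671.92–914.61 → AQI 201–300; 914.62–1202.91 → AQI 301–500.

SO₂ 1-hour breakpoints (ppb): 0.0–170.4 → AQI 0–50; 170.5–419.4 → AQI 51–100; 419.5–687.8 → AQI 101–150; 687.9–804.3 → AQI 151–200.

377

PM10: 544.3 ∈ [459.7, 555.3] ↔ index [201, 300].
201 + (544.3−459.7)·(300−201)/(555.3−459.7) = 201 + 84.6·99/95.6 ≈ 288.61, so AQI = 289.
CO: 3.8 lies in 0.0–4.4, so I_lo=0, I_hi=50, C_lo=0.0, C_hi=4.4.
(50−0)/(4.4−0.0) × (3.8−0.0) + 0 = 50/4.4 × 3.8 + 0 ≈ 43.18 → 43.
O₃: 0.068 ∈ [0.055, 0.070] ↔ index [51, 100].
51 + (0.068−0.055)·(100−51)/(0.070−0.055) = 51 + 0.013·49/0.015 ≈ 93.47, so AQI = 93.
PM2.5: 155.021 lies in 115.481–159.058, so I_lo=51, I_hi=100, C_lo=115.481, C_hi=159.058.
(100−51)/(159.058−115.481) × (155.021−115.481) + 51 = 49/43.577 × 39.540 + 51 ≈ 95.46 → 95.
NO₂: 1024.29 ∈ [914.62, 1202.91] ↔ index [301, 500].
301 + (1024.29−914.62)·(500−301)/(1202.91−914.62) = 301 + 109.67·199/288.29 ≈ 376.70, so AQI = 377.
SO₂ 485.9: bracket 419.5–687.8 → index 101–150; slope 49/268.3, offset 66.4.
AQI = 101 + 49/268.3·66.4 ≈ 113.13 ⇒ 113.
Sub-indices: PM10→289, CO→43, O₃→93, PM2.5→95, NO₂→377, SO₂→113. Overall AQI = max = 377; dominant pollutant is NO₂.
AQI 377: Hazardous.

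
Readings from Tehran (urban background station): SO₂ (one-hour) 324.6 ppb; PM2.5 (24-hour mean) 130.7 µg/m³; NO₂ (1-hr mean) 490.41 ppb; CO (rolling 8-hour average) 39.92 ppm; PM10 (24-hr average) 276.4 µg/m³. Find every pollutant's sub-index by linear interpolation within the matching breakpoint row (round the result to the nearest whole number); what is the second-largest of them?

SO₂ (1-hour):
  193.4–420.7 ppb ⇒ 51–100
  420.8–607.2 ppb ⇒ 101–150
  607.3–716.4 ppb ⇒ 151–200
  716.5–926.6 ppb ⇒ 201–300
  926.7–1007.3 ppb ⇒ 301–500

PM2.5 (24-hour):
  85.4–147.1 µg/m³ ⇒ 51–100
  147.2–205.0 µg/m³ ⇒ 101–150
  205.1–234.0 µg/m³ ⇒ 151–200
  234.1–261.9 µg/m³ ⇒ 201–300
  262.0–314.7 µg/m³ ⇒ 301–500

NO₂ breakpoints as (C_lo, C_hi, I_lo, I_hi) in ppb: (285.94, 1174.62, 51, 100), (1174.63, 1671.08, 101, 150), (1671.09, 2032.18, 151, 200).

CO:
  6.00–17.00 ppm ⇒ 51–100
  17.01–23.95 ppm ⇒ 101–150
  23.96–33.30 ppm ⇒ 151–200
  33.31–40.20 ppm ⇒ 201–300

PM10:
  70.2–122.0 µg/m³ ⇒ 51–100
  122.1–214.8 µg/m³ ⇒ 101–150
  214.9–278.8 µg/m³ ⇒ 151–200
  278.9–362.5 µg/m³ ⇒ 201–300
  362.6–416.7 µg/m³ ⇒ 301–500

SO₂: 324.6 ∈ [193.4, 420.7] ↔ index [51, 100].
51 + (324.6−193.4)·(100−51)/(420.7−193.4) = 51 + 131.2·49/227.3 ≈ 79.28, so AQI = 79.
PM2.5: 130.7 ∈ [85.4, 147.1] ↔ index [51, 100].
51 + (130.7−85.4)·(100−51)/(147.1−85.4) = 51 + 45.3·49/61.7 ≈ 86.98, so AQI = 87.
NO₂ 490.41: bracket 285.94–1174.62 → index 51–100; slope 49/888.68, offset 204.47.
AQI = 51 + 49/888.68·204.47 ≈ 62.27 ⇒ 62.
CO: 39.92 ∈ [33.31, 40.20] ↔ index [201, 300].
201 + (39.92−33.31)·(300−201)/(40.20−33.31) = 201 + 6.61·99/6.89 ≈ 295.98, so AQI = 296.
PM10: 276.4 ∈ [214.9, 278.8] ↔ index [151, 200].
151 + (276.4−214.9)·(200−151)/(278.8−214.9) = 151 + 61.5·49/63.9 ≈ 198.16, so AQI = 198.
Sub-indices: SO₂→79, PM2.5→87, NO₂→62, CO→296, PM10→198. Ranked high→low: 296, 198, 87, 79, 62. Second-highest sub-index = 198.

198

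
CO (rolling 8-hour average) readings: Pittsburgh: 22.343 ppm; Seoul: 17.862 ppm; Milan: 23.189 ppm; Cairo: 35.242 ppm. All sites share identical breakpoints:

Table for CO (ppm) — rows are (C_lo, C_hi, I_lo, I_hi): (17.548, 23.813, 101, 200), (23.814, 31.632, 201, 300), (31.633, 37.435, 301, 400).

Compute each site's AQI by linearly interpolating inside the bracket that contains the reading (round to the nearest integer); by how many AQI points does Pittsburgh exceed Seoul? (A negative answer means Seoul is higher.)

Pittsburgh: 22.343 lies in 17.548–23.813, so I_lo=101, I_hi=200, C_lo=17.548, C_hi=23.813.
(200−101)/(23.813−17.548) × (22.343−17.548) + 101 = 99/6.265 × 4.795 + 101 ≈ 176.77 → 177.
Seoul: 17.862 lies in 17.548–23.813, so I_lo=101, I_hi=200, C_lo=17.548, C_hi=23.813.
(200−101)/(23.813−17.548) × (17.862−17.548) + 101 = 99/6.265 × 0.314 + 101 ≈ 105.96 → 106.
Milan 23.189: bracket 17.548–23.813 → index 101–200; slope 99/6.265, offset 5.641.
AQI = 101 + 99/6.265·5.641 ≈ 190.14 ⇒ 190.
Cairo: 35.242 ∈ [31.633, 37.435] ↔ index [301, 400].
301 + (35.242−31.633)·(400−301)/(37.435−31.633) = 301 + 3.609·99/5.802 ≈ 362.58, so AQI = 363.
AQIs: Pittsburgh=177, Seoul=106, Milan=190, Cairo=363. Pittsburgh (177) − Seoul (106) = 71.

71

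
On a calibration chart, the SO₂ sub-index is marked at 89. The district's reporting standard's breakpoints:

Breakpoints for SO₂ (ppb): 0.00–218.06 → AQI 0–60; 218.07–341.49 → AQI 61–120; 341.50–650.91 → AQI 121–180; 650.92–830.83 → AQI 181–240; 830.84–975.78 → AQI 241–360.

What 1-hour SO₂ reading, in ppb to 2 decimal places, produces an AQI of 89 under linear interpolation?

AQI 89 lies in the 61–120 band, which corresponds to 218.07–341.49 ppb.
C = 218.07 + (89−61)×(341.49−218.07)/(120−61) = 218.07 + 28×123.42/59 ≈ 276.6422 ppb → 276.64 ppb to 2 dp.

276.64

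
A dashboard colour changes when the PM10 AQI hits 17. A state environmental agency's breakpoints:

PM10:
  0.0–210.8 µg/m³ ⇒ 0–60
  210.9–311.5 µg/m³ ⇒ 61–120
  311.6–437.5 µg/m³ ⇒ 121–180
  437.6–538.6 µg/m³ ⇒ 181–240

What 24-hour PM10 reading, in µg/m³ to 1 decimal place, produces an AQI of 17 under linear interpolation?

59.7

AQI 17 lies in the 0–60 band, which corresponds to 0.0–210.8 µg/m³.
C = 0.0 + (17−0)×(210.8−0.0)/(60−0) = 0.0 + 17×210.8/60 ≈ 59.727 µg/m³ → 59.7 µg/m³ to 1 dp.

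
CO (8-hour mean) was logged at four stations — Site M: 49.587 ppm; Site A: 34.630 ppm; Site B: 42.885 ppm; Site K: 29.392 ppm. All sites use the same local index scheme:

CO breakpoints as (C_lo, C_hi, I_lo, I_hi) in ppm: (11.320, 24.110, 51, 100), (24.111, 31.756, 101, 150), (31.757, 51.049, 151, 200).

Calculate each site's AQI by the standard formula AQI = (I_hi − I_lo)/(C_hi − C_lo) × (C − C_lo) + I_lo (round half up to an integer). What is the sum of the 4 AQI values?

Site M 49.587: bracket 31.757–51.049 → index 151–200; slope 49/19.292, offset 17.830.
AQI = 151 + 49/19.292·17.830 ≈ 196.29 ⇒ 196.
Site A: 34.630 ∈ [31.757, 51.049] ↔ index [151, 200].
151 + (34.630−31.757)·(200−151)/(51.049−31.757) = 151 + 2.873·49/19.292 ≈ 158.30, so AQI = 158.
Site B 42.885: bracket 31.757–51.049 → index 151–200; slope 49/19.292, offset 11.128.
AQI = 151 + 49/19.292·11.128 ≈ 179.26 ⇒ 179.
Site K: 29.392 lies in 24.111–31.756, so I_lo=101, I_hi=150, C_lo=24.111, C_hi=31.756.
(150−101)/(31.756−24.111) × (29.392−24.111) + 101 = 49/7.645 × 5.281 + 101 ≈ 134.85 → 135.
AQIs: Site M=196, Site A=158, Site B=179, Site K=135. Sum = 196 + 158 + 179 + 135 = 668.

668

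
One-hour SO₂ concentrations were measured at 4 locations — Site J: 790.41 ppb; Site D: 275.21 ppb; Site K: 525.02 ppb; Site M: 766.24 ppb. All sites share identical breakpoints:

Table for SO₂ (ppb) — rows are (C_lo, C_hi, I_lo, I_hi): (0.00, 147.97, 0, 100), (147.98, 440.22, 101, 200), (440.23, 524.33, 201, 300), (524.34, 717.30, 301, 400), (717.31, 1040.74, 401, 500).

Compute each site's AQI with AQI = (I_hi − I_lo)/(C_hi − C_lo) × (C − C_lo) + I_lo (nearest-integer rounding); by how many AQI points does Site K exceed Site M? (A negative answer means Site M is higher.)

Site J: 790.41 ∈ [717.31, 1040.74] ↔ index [401, 500].
401 + (790.41−717.31)·(500−401)/(1040.74−717.31) = 401 + 73.10·99/323.43 ≈ 423.38, so AQI = 423.
Site D 275.21: bracket 147.98–440.22 → index 101–200; slope 99/292.24, offset 127.23.
AQI = 101 + 99/292.24·127.23 ≈ 144.10 ⇒ 144.
Site K: 525.02 lies in 524.34–717.30, so I_lo=301, I_hi=400, C_lo=524.34, C_hi=717.30.
(400−301)/(717.30−524.34) × (525.02−524.34) + 301 = 99/192.96 × 0.68 + 301 ≈ 301.35 → 301.
Site M: 766.24 lies in 717.31–1040.74, so I_lo=401, I_hi=500, C_lo=717.31, C_hi=1040.74.
(500−401)/(1040.74−717.31) × (766.24−717.31) + 401 = 99/323.43 × 48.93 + 401 ≈ 415.98 → 416.
AQIs: Site J=423, Site D=144, Site K=301, Site M=416. Site K (301) − Site M (416) = -115.

-115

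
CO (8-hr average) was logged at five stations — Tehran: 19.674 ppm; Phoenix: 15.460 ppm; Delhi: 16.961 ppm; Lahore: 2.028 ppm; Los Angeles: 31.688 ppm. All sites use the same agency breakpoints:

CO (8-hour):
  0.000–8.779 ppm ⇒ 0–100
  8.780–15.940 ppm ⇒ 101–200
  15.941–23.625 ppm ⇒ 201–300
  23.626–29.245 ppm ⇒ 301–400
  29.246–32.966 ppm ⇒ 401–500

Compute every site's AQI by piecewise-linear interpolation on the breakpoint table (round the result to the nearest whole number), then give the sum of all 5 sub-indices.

Tehran: 19.674 lies in 15.941–23.625, so I_lo=201, I_hi=300, C_lo=15.941, C_hi=23.625.
(300−201)/(23.625−15.941) × (19.674−15.941) + 201 = 99/7.684 × 3.733 + 201 ≈ 249.10 → 249.
Phoenix 15.460: bracket 8.780–15.940 → index 101–200; slope 99/7.160, offset 6.680.
AQI = 101 + 99/7.160·6.680 ≈ 193.36 ⇒ 193.
Delhi: 16.961 ∈ [15.941, 23.625] ↔ index [201, 300].
201 + (16.961−15.941)·(300−201)/(23.625−15.941) = 201 + 1.020·99/7.684 ≈ 214.14, so AQI = 214.
Lahore: 2.028 lies in 0.000–8.779, so I_lo=0, I_hi=100, C_lo=0.000, C_hi=8.779.
(100−0)/(8.779−0.000) × (2.028−0.000) + 0 = 100/8.779 × 2.028 + 0 ≈ 23.10 → 23.
Los Angeles: 31.688 lies in 29.246–32.966, so I_lo=401, I_hi=500, C_lo=29.246, C_hi=32.966.
(500−401)/(32.966−29.246) × (31.688−29.246) + 401 = 99/3.720 × 2.442 + 401 ≈ 465.99 → 466.
AQIs: Tehran=249, Phoenix=193, Delhi=214, Lahore=23, Los Angeles=466. Sum = 249 + 193 + 214 + 23 + 466 = 1145.

1145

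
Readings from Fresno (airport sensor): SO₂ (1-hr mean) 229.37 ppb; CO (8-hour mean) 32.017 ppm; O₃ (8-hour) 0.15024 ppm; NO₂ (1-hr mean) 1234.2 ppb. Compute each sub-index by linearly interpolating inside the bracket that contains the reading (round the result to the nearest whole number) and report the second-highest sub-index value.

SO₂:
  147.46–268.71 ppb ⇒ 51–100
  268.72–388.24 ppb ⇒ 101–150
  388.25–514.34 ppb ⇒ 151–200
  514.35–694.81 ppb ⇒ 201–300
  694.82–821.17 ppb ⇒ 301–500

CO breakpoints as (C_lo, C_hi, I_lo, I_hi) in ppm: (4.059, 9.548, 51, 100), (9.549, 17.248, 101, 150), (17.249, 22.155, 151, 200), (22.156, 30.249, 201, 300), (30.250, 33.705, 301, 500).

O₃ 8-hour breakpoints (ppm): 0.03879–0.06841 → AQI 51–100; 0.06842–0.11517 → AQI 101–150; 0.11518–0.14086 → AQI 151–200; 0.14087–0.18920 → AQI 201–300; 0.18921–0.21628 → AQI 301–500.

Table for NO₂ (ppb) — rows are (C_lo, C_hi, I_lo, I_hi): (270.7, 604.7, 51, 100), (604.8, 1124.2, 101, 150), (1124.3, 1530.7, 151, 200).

SO₂ 229.37: bracket 147.46–268.71 → index 51–100; slope 49/121.25, offset 81.91.
AQI = 51 + 49/121.25·81.91 ≈ 84.10 ⇒ 84.
CO: 32.017 ∈ [30.250, 33.705] ↔ index [301, 500].
301 + (32.017−30.250)·(500−301)/(33.705−30.250) = 301 + 1.767·199/3.455 ≈ 402.78, so AQI = 403.
O₃: 0.15024 lies in 0.14087–0.18920, so I_lo=201, I_hi=300, C_lo=0.14087, C_hi=0.18920.
(300−201)/(0.18920−0.14087) × (0.15024−0.14087) + 201 = 99/0.04833 × 0.00937 + 201 ≈ 220.19 → 220.
NO₂: row 1124.3–1530.7 (AQI 151–200). (200−151)·(1234.2−1124.3)/(1530.7−1124.3) + 151 = 49·109.9/406.4 + 151 ≈ 164.25 → 164.
Sub-indices: SO₂→84, CO→403, O₃→220, NO₂→164. Ranked high→low: 403, 220, 164, 84. Second-highest sub-index = 220.

220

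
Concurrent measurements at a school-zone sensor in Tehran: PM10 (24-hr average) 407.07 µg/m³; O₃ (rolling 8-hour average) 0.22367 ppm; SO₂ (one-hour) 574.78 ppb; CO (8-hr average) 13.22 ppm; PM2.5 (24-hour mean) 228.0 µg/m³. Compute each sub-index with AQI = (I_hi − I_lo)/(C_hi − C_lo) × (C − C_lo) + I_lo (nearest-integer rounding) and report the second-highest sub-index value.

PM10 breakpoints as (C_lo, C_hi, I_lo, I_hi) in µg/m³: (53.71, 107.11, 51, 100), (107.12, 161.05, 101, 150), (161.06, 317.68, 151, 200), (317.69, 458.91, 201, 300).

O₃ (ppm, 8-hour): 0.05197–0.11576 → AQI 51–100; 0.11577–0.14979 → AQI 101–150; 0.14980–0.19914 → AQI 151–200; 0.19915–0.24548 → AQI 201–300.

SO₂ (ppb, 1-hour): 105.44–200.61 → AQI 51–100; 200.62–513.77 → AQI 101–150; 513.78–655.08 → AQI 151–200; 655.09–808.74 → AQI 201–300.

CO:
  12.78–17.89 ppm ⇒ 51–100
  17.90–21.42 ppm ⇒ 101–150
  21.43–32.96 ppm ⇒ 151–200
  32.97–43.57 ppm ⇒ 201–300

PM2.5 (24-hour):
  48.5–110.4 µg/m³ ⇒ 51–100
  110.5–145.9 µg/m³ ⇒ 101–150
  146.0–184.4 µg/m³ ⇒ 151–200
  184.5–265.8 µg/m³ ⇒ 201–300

254

PM10: 407.07 lies in 317.69–458.91, so I_lo=201, I_hi=300, C_lo=317.69, C_hi=458.91.
(300−201)/(458.91−317.69) × (407.07−317.69) + 201 = 99/141.22 × 89.38 + 201 ≈ 263.66 → 264.
O₃: 0.22367 lies in 0.19915–0.24548, so I_lo=201, I_hi=300, C_lo=0.19915, C_hi=0.24548.
(300−201)/(0.24548−0.19915) × (0.22367−0.19915) + 201 = 99/0.04633 × 0.02452 + 201 ≈ 253.40 → 253.
SO₂ 574.78: bracket 513.78–655.08 → index 151–200; slope 49/141.30, offset 61.00.
AQI = 151 + 49/141.30·61.00 ≈ 172.15 ⇒ 172.
CO: row 12.78–17.89 (AQI 51–100). (100−51)·(13.22−12.78)/(17.89−12.78) + 51 = 49·0.44/5.11 + 51 ≈ 55.22 → 55.
PM2.5 228.0: bracket 184.5–265.8 → index 201–300; slope 99/81.3, offset 43.5.
AQI = 201 + 99/81.3·43.5 ≈ 253.97 ⇒ 254.
Sub-indices: PM10→264, O₃→253, SO₂→172, CO→55, PM2.5→254. Ranked high→low: 264, 254, 253, 172, 55. Second-highest sub-index = 254.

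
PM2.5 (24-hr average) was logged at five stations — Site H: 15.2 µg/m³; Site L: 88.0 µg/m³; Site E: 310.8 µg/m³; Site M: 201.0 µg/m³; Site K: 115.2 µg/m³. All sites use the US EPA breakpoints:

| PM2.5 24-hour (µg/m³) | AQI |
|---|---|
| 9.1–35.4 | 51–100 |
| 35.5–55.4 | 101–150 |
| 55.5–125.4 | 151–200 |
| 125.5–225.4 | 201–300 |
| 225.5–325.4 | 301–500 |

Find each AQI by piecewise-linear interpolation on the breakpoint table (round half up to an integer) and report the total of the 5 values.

1176

Site H 15.2: bracket 9.1–35.4 → index 51–100; slope 49/26.3, offset 6.1.
AQI = 51 + 49/26.3·6.1 ≈ 62.37 ⇒ 62.
Site L: row 55.5–125.4 (AQI 151–200). (200−151)·(88.0−55.5)/(125.4−55.5) + 151 = 49·32.5/69.9 + 151 ≈ 173.78 → 174.
Site E 310.8: bracket 225.5–325.4 → index 301–500; slope 199/99.9, offset 85.3.
AQI = 301 + 199/99.9·85.3 ≈ 470.92 ⇒ 471.
Site M: 201.0 ∈ [125.5, 225.4] ↔ index [201, 300].
201 + (201.0−125.5)·(300−201)/(225.4−125.5) = 201 + 75.5·99/99.9 ≈ 275.82, so AQI = 276.
Site K 115.2: bracket 55.5–125.4 → index 151–200; slope 49/69.9, offset 59.7.
AQI = 151 + 49/69.9·59.7 ≈ 192.85 ⇒ 193.
AQIs: Site H=62, Site L=174, Site E=471, Site M=276, Site K=193. Sum = 62 + 174 + 471 + 276 + 193 = 1176.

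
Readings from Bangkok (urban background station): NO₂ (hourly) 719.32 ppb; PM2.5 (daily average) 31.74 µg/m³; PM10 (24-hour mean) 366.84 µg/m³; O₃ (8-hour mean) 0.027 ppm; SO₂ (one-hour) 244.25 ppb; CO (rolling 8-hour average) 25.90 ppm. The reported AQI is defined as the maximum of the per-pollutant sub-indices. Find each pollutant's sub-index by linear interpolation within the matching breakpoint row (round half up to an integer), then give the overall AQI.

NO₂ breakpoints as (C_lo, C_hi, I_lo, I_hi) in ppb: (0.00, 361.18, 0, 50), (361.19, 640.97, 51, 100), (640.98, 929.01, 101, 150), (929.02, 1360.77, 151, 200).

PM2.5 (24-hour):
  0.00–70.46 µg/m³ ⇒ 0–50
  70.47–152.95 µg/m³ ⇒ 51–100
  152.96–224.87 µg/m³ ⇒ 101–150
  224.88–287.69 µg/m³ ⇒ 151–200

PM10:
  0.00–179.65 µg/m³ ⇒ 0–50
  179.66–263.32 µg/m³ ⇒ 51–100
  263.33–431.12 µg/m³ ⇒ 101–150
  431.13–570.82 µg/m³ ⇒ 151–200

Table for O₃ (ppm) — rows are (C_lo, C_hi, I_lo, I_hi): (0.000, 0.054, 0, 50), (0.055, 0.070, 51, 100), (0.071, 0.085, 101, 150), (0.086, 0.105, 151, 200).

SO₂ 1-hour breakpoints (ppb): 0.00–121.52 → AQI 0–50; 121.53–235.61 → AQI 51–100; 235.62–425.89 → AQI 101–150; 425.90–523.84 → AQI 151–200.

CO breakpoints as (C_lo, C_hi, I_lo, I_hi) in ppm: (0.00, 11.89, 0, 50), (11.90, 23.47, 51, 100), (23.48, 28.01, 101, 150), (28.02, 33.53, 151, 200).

131

NO₂ 719.32: bracket 640.98–929.01 → index 101–150; slope 49/288.03, offset 78.34.
AQI = 101 + 49/288.03·78.34 ≈ 114.33 ⇒ 114.
PM2.5: row 0.00–70.46 (AQI 0–50). (50−0)·(31.74−0.00)/(70.46−0.00) + 0 = 50·31.74/70.46 + 0 ≈ 22.52 → 23.
PM10: row 263.33–431.12 (AQI 101–150). (150−101)·(366.84−263.33)/(431.12−263.33) + 101 = 49·103.51/167.79 + 101 ≈ 131.23 → 131.
O₃: 0.027 ∈ [0.000, 0.054] ↔ index [0, 50].
0 + (0.027−0.000)·(50−0)/(0.054−0.000) = 0 + 0.027·50/0.054 ≈ 25.00, so AQI = 25.
SO₂: 244.25 lies in 235.62–425.89, so I_lo=101, I_hi=150, C_lo=235.62, C_hi=425.89.
(150−101)/(425.89−235.62) × (244.25−235.62) + 101 = 49/190.27 × 8.63 + 101 ≈ 103.22 → 103.
CO: row 23.48–28.01 (AQI 101–150). (150−101)·(25.90−23.48)/(28.01−23.48) + 101 = 49·2.42/4.53 + 101 ≈ 127.18 → 127.
Sub-indices: NO₂→114, PM2.5→23, PM10→131, O₃→25, SO₂→103, CO→127. Overall AQI = max = 131; dominant pollutant is PM10.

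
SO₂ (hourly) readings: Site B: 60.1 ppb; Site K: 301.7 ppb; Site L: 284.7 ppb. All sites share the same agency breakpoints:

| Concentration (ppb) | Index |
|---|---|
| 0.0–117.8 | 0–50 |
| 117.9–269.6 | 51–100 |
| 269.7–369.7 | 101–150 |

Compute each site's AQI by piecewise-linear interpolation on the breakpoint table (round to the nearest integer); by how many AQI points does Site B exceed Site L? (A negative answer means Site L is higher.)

-82

Site B: 60.1 ∈ [0.0, 117.8] ↔ index [0, 50].
0 + (60.1−0.0)·(50−0)/(117.8−0.0) = 0 + 60.1·50/117.8 ≈ 25.51, so AQI = 26.
Site K 301.7: bracket 269.7–369.7 → index 101–150; slope 49/100.0, offset 32.0.
AQI = 101 + 49/100.0·32.0 ≈ 116.68 ⇒ 117.
Site L: 284.7 ∈ [269.7, 369.7] ↔ index [101, 150].
101 + (284.7−269.7)·(150−101)/(369.7−269.7) = 101 + 15.0·49/100.0 ≈ 108.35, so AQI = 108.
AQIs: Site B=26, Site K=117, Site L=108. Site B (26) − Site L (108) = -82.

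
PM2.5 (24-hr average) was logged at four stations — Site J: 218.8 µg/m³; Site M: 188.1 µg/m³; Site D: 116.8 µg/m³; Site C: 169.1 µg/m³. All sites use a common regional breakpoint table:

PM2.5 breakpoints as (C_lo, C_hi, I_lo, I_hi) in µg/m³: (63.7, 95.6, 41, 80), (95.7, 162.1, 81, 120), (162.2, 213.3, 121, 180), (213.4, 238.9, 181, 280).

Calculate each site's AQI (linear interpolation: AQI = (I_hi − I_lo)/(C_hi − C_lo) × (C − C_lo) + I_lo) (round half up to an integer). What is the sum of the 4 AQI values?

Site J: row 213.4–238.9 (AQI 181–280). (280−181)·(218.8−213.4)/(238.9−213.4) + 181 = 99·5.4/25.5 + 181 ≈ 201.96 → 202.
Site M 188.1: bracket 162.2–213.3 → index 121–180; slope 59/51.1, offset 25.9.
AQI = 121 + 59/51.1·25.9 ≈ 150.90 ⇒ 151.
Site D 116.8: bracket 95.7–162.1 → index 81–120; slope 39/66.4, offset 21.1.
AQI = 81 + 39/66.4·21.1 ≈ 93.39 ⇒ 93.
Site C: 169.1 ∈ [162.2, 213.3] ↔ index [121, 180].
121 + (169.1−162.2)·(180−121)/(213.3−162.2) = 121 + 6.9·59/51.1 ≈ 128.97, so AQI = 129.
AQIs: Site J=202, Site M=151, Site D=93, Site C=129. Sum = 202 + 151 + 93 + 129 = 575.

575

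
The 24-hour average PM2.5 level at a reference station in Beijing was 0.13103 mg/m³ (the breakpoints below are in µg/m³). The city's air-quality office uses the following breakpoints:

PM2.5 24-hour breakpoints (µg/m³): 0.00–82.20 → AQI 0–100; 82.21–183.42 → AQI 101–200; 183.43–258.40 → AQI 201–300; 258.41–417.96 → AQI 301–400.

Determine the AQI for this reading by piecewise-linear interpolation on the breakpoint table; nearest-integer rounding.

149

Convert: 0.13103 mg/m³ = 131.03 µg/m³.
PM2.5: 131.03 lies in 82.21–183.42, so I_lo=101, I_hi=200, C_lo=82.21, C_hi=183.42.
(200−101)/(183.42−82.21) × (131.03−82.21) + 101 = 99/101.21 × 48.82 + 101 ≈ 148.75 → 149.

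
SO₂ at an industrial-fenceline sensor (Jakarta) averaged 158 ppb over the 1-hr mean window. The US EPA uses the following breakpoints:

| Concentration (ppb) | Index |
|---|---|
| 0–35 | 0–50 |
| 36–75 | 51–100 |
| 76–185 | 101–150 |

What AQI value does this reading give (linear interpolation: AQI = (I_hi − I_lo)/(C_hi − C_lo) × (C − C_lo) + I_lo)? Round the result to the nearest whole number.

SO₂: 158 lies in 76–185, so I_lo=101, I_hi=150, C_lo=76, C_hi=185.
(150−101)/(185−76) × (158−76) + 101 = 49/109 × 82 + 101 ≈ 137.86 → 138.
AQI 138 falls in the Unhealthy for Sensitive Groups category.

138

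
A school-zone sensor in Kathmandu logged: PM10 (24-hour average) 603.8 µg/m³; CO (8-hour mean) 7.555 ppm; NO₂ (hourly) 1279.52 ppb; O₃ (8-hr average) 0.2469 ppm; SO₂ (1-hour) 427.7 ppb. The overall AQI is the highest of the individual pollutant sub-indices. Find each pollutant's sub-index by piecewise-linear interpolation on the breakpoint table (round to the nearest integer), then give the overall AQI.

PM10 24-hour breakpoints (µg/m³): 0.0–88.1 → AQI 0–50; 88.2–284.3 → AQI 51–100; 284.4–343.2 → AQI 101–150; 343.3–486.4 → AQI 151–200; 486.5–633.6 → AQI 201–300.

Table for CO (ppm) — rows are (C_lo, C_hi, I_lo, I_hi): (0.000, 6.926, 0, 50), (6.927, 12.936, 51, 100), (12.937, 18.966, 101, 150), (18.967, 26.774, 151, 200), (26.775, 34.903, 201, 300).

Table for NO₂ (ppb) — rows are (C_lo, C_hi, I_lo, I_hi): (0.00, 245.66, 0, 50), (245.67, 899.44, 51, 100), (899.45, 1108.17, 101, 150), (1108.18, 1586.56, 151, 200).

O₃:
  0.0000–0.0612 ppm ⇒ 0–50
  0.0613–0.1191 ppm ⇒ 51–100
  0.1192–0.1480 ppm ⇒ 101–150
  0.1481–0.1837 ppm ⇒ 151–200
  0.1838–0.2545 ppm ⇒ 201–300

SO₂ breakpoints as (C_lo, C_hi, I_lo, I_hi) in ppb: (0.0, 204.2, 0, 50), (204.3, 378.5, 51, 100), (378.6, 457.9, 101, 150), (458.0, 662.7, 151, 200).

289

PM10: row 486.5–633.6 (AQI 201–300). (300−201)·(603.8−486.5)/(633.6−486.5) + 201 = 99·117.3/147.1 + 201 ≈ 279.94 → 280.
CO: 7.555 lies in 6.927–12.936, so I_lo=51, I_hi=100, C_lo=6.927, C_hi=12.936.
(100−51)/(12.936−6.927) × (7.555−6.927) + 51 = 49/6.009 × 0.628 + 51 ≈ 56.12 → 56.
NO₂ 1279.52: bracket 1108.18–1586.56 → index 151–200; slope 49/478.38, offset 171.34.
AQI = 151 + 49/478.38·171.34 ≈ 168.55 ⇒ 169.
O₃: 0.2469 ∈ [0.1838, 0.2545] ↔ index [201, 300].
201 + (0.2469−0.1838)·(300−201)/(0.2545−0.1838) = 201 + 0.0631·99/0.0707 ≈ 289.36, so AQI = 289.
SO₂ 427.7: bracket 378.6–457.9 → index 101–150; slope 49/79.3, offset 49.1.
AQI = 101 + 49/79.3·49.1 ≈ 131.34 ⇒ 131.
Sub-indices: PM10→280, CO→56, NO₂→169, O₃→289, SO₂→131. Overall AQI = max = 289; dominant pollutant is O₃.
AQI 289: Very Unhealthy.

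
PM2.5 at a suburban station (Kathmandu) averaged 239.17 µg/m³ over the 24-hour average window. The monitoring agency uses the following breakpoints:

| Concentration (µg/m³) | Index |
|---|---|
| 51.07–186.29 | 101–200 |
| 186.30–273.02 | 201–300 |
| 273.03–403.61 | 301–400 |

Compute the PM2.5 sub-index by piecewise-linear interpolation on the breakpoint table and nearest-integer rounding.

261

PM2.5 239.17: bracket 186.30–273.02 → index 201–300; slope 99/86.72, offset 52.87.
AQI = 201 + 99/86.72·52.87 ≈ 261.36 ⇒ 261.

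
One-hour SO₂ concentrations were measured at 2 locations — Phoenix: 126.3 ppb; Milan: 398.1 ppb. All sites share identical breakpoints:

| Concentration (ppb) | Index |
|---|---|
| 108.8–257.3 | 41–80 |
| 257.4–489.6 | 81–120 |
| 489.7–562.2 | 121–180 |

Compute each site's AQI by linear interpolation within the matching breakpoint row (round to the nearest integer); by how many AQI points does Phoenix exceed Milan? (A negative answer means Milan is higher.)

-59

Phoenix: row 108.8–257.3 (AQI 41–80). (80−41)·(126.3−108.8)/(257.3−108.8) + 41 = 39·17.5/148.5 + 41 ≈ 45.60 → 46.
Milan: 398.1 lies in 257.4–489.6, so I_lo=81, I_hi=120, C_lo=257.4, C_hi=489.6.
(120−81)/(489.6−257.4) × (398.1−257.4) + 81 = 39/232.2 × 140.7 + 81 ≈ 104.63 → 105.
AQIs: Phoenix=46, Milan=105. Phoenix (46) − Milan (105) = -59.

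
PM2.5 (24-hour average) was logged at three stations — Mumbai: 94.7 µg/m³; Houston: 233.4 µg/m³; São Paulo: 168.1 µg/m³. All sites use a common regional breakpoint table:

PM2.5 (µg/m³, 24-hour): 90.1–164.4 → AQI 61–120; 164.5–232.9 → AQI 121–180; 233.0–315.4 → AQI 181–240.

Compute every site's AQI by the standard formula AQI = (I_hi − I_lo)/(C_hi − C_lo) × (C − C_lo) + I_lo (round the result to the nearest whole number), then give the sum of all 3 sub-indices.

Mumbai: 94.7 ∈ [90.1, 164.4] ↔ index [61, 120].
61 + (94.7−90.1)·(120−61)/(164.4−90.1) = 61 + 4.6·59/74.3 ≈ 64.65, so AQI = 65.
Houston: row 233.0–315.4 (AQI 181–240). (240−181)·(233.4−233.0)/(315.4−233.0) + 181 = 59·0.4/82.4 + 181 ≈ 181.29 → 181.
São Paulo: 168.1 lies in 164.5–232.9, so I_lo=121, I_hi=180, C_lo=164.5, C_hi=232.9.
(180−121)/(232.9−164.5) × (168.1−164.5) + 121 = 59/68.4 × 3.6 + 121 ≈ 124.11 → 124.
AQIs: Mumbai=65, Houston=181, São Paulo=124. Sum = 65 + 181 + 124 = 370.

370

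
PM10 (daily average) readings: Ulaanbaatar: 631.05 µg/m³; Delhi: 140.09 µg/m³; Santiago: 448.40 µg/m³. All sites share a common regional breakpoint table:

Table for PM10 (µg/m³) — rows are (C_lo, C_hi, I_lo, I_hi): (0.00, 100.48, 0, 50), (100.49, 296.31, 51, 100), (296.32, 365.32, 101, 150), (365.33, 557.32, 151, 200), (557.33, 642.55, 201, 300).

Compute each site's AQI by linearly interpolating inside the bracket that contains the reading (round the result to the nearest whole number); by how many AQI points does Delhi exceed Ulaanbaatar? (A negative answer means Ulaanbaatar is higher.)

Ulaanbaatar: 631.05 ∈ [557.33, 642.55] ↔ index [201, 300].
201 + (631.05−557.33)·(300−201)/(642.55−557.33) = 201 + 73.72·99/85.22 ≈ 286.64, so AQI = 287.
Delhi: 140.09 lies in 100.49–296.31, so I_lo=51, I_hi=100, C_lo=100.49, C_hi=296.31.
(100−51)/(296.31−100.49) × (140.09−100.49) + 51 = 49/195.82 × 39.60 + 51 ≈ 60.91 → 61.
Santiago: 448.40 lies in 365.33–557.32, so I_lo=151, I_hi=200, C_lo=365.33, C_hi=557.32.
(200−151)/(557.32−365.33) × (448.40−365.33) + 151 = 49/191.99 × 83.07 + 151 ≈ 172.20 → 172.
AQIs: Ulaanbaatar=287, Delhi=61, Santiago=172. Delhi (61) − Ulaanbaatar (287) = -226.

-226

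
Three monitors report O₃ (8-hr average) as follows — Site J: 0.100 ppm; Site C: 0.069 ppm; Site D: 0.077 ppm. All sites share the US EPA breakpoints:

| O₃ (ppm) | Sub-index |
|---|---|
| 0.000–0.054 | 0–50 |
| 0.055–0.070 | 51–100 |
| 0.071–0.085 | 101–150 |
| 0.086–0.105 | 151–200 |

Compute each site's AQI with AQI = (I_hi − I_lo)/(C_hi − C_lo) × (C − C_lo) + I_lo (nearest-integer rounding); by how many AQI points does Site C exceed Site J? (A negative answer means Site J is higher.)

Site J: 0.100 ∈ [0.086, 0.105] ↔ index [151, 200].
151 + (0.100−0.086)·(200−151)/(0.105−0.086) = 151 + 0.014·49/0.019 ≈ 187.11, so AQI = 187.
Site C: 0.069 ∈ [0.055, 0.070] ↔ index [51, 100].
51 + (0.069−0.055)·(100−51)/(0.070−0.055) = 51 + 0.014·49/0.015 ≈ 96.73, so AQI = 97.
Site D: 0.077 lies in 0.071–0.085, so I_lo=101, I_hi=150, C_lo=0.071, C_hi=0.085.
(150−101)/(0.085−0.071) × (0.077−0.071) + 101 = 49/0.014 × 0.006 + 101 ≈ 122.00 → 122.
AQIs: Site J=187, Site C=97, Site D=122. Site C (97) − Site J (187) = -90.

-90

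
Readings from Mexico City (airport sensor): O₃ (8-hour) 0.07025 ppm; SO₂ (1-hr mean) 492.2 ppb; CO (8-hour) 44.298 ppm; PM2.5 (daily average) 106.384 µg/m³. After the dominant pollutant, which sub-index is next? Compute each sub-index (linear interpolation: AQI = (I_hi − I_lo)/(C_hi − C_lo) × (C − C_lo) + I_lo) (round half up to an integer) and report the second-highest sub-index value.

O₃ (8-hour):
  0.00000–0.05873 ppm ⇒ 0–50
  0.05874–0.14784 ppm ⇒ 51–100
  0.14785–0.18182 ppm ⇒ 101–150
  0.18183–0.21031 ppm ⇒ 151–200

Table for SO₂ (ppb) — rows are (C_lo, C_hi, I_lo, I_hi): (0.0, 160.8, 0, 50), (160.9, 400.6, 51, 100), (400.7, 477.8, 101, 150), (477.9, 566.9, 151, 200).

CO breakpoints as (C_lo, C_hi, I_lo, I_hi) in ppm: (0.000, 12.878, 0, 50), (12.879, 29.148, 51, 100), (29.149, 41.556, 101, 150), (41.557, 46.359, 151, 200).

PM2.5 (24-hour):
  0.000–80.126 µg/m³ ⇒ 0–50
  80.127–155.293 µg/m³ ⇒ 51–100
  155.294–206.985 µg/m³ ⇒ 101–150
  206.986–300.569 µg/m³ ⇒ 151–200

O₃: row 0.05874–0.14784 (AQI 51–100). (100−51)·(0.07025−0.05874)/(0.14784−0.05874) + 51 = 49·0.01151/0.08910 + 51 ≈ 57.33 → 57.
SO₂ 492.2: bracket 477.9–566.9 → index 151–200; slope 49/89.0, offset 14.3.
AQI = 151 + 49/89.0·14.3 ≈ 158.87 ⇒ 159.
CO 44.298: bracket 41.557–46.359 → index 151–200; slope 49/4.802, offset 2.741.
AQI = 151 + 49/4.802·2.741 ≈ 178.97 ⇒ 179.
PM2.5 106.384: bracket 80.127–155.293 → index 51–100; slope 49/75.166, offset 26.257.
AQI = 51 + 49/75.166·26.257 ≈ 68.12 ⇒ 68.
Sub-indices: O₃→57, SO₂→159, CO→179, PM2.5→68. Ranked high→low: 179, 159, 68, 57. Second-highest sub-index = 159.

159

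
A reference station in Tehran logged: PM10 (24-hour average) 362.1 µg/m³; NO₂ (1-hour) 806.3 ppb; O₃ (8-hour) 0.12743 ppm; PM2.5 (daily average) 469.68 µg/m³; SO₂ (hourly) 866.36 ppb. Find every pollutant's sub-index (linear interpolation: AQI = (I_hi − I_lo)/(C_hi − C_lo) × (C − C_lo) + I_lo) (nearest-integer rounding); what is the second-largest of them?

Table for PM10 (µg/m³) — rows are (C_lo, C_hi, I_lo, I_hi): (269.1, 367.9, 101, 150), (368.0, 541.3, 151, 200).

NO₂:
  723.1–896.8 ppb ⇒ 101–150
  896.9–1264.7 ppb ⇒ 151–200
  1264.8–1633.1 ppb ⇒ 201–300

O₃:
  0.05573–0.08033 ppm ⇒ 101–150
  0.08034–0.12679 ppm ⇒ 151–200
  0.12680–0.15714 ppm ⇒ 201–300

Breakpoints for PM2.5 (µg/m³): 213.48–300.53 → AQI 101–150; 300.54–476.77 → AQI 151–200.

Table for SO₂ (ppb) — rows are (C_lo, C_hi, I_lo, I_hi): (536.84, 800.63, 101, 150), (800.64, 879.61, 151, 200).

198

PM10: 362.1 lies in 269.1–367.9, so I_lo=101, I_hi=150, C_lo=269.1, C_hi=367.9.
(150−101)/(367.9−269.1) × (362.1−269.1) + 101 = 49/98.8 × 93.0 + 101 ≈ 147.12 → 147.
NO₂ 806.3: bracket 723.1–896.8 → index 101–150; slope 49/173.7, offset 83.2.
AQI = 101 + 49/173.7·83.2 ≈ 124.47 ⇒ 124.
O₃: 0.12743 lies in 0.12680–0.15714, so I_lo=201, I_hi=300, C_lo=0.12680, C_hi=0.15714.
(300−201)/(0.15714−0.12680) × (0.12743−0.12680) + 201 = 99/0.03034 × 0.00063 + 201 ≈ 203.06 → 203.
PM2.5 469.68: bracket 300.54–476.77 → index 151–200; slope 49/176.23, offset 169.14.
AQI = 151 + 49/176.23·169.14 ≈ 198.03 ⇒ 198.
SO₂: 866.36 ∈ [800.64, 879.61] ↔ index [151, 200].
151 + (866.36−800.64)·(200−151)/(879.61−800.64) = 151 + 65.72·49/78.97 ≈ 191.78, so AQI = 192.
Sub-indices: PM10→147, NO₂→124, O₃→203, PM2.5→198, SO₂→192. Ranked high→low: 203, 198, 192, 147, 124. Second-highest sub-index = 198.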